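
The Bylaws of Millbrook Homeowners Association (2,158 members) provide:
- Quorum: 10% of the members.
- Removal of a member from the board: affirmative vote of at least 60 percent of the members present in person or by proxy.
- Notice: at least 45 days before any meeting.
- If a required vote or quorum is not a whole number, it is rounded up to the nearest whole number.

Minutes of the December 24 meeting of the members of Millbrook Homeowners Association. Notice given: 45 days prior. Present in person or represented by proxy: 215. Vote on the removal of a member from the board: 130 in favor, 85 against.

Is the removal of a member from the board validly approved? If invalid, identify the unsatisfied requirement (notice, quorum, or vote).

Notice: 45 days given; 45 required. Satisfied.
Quorum: 10% of 2,158 = 215.80, rounded up to 216; 215 present. Not satisfied.
Vote: requires three-fifths of those present (215); 3/5 of 215 = 129, so 129 needed; 130 in favor. Satisfied.

Invalid — quorum requirement not satisfied.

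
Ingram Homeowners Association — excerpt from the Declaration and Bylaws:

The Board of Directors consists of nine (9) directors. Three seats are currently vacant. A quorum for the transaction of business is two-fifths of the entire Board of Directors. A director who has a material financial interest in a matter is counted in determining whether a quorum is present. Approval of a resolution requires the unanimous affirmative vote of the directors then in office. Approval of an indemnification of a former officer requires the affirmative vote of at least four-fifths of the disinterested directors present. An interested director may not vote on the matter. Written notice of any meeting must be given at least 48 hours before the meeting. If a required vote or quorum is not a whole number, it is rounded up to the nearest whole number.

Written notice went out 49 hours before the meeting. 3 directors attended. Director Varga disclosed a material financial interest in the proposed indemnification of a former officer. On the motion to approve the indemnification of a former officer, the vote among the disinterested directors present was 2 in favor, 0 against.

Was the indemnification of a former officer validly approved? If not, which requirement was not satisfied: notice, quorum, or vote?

Invalid — quorum requirement not satisfied.

Notice: 49 hours given; 48 required (49 ≥ 48). Satisfied.
Quorum: 3 present (interested directors count toward quorum); quorum is 4. Not satisfied.
Vote: the indemnification of a former officer requires four-fifths of the disinterested directors present (3 − 1 = 2). 4/5 of 2 = 1.60, rounded up to 2, so 2 affirmative votes are needed; 2 voted in favor. Satisfied. (Moot — without a quorum no business can be validly transacted.)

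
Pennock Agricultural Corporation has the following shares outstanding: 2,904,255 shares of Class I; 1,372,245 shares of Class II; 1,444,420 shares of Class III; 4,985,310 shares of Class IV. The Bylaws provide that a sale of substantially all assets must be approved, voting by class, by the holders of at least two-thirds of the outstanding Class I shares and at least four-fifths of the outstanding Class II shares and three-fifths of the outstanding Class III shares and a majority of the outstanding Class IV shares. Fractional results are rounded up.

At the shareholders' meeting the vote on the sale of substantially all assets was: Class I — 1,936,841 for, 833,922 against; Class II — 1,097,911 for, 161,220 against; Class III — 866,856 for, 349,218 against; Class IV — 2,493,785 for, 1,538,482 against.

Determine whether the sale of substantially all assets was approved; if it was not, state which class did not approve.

Approved — every class gave the required vote.

Class I: 2/3 of 2904255 = 1936170; 1,936,170 required, 1,936,841 in favor — approved.
Class II: 4/5 of 1372245 = 1097796; 1,097,796 required, 1,097,911 in favor — approved.
Class III: 3/5 of 1444420 = 866652; 866,652 required, 866,856 in favor — approved.
Class IV: a majority of 4985310 is 2492656; 2,492,656 required, 2,493,785 in favor — approved.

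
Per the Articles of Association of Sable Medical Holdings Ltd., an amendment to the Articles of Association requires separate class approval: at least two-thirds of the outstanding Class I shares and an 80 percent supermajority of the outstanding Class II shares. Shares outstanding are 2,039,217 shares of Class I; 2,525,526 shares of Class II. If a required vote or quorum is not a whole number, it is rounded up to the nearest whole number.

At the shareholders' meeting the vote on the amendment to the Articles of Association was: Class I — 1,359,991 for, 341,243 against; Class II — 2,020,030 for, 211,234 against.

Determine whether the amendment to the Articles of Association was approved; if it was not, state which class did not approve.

Not approved — the Class II shares did not give the required vote.

Class I: 2/3 of 2039217 = 1359478; 1,359,478 required, 1,359,991 in favor — approved.
Class II: 4/5 of 2525526 = 2020420.80, rounded up to 2020421; 2,020,421 required, 2,020,030 in favor — not approved.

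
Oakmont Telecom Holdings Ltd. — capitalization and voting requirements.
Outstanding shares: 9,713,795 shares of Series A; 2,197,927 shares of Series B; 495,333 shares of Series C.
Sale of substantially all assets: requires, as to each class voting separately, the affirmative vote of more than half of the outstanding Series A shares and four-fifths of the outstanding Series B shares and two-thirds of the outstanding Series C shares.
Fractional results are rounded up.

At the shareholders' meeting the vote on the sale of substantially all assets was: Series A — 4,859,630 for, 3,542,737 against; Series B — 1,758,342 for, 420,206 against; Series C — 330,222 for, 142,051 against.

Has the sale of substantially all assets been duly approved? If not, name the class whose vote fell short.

Series A: a majority of 9713795 is 4856898; 4,856,898 required, 4,859,630 in favor — approved.
Series B: 4/5 of 2197927 = 1758341.60, rounded up to 1758342; 1,758,342 required, 1,758,342 in favor — approved.
Series C: 2/3 of 495333 = 330222; 330,222 required, 330,222 in favor — approved.

Approved — every class gave the required vote.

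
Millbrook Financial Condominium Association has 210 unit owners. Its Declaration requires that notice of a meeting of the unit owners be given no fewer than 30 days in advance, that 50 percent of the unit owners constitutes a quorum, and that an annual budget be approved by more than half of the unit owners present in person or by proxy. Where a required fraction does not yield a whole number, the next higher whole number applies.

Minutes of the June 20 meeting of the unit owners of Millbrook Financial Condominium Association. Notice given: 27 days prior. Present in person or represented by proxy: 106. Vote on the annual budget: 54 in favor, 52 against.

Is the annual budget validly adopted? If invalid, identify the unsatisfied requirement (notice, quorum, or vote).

Invalid — notice requirement not satisfied.

Notice: 27 days given; 30 required. Not satisfied.
Quorum: 50% of 210 = 105; 106 present. Satisfied.
Vote: requires a majority of those present (106); a majority of 106 is 54, so 54 needed; 54 in favor. Satisfied.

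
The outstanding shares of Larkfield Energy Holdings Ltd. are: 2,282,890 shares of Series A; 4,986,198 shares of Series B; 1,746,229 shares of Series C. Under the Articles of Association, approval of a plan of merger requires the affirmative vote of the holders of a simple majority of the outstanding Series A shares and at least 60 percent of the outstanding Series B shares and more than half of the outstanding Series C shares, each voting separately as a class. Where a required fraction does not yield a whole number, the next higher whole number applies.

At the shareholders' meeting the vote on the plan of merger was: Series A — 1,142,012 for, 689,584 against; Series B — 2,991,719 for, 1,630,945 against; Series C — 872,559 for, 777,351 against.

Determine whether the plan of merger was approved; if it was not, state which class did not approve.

Not approved — the Series C shares did not give the required vote.

Series A: a majority of 2282890 is 1141446; 1,141,446 required, 1,142,012 in favor — approved.
Series B: 3/5 of 4986198 = 2991718.80, rounded up to 2991719; 2,991,719 required, 2,991,719 in favor — approved.
Series C: a majority of 1746229 is 873115; 873,115 required, 872,559 in favor — not approved.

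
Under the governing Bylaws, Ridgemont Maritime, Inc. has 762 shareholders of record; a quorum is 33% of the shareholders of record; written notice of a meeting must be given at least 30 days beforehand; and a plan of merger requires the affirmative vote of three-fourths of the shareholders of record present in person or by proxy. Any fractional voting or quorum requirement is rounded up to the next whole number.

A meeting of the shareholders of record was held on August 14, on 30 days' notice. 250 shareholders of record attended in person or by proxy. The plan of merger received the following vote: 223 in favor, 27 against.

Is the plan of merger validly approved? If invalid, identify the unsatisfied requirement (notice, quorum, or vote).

Notice: 30 days given; 30 required. Satisfied.
Quorum: 33% of 762 = 251.46, rounded up to 252; 250 present. Not satisfied.
Vote: requires three-fourths of those present (250); 3/4 of 250 = 187.50, rounded up to 188, so 188 needed; 223 in favor. Satisfied.

Invalid — quorum requirement not satisfied.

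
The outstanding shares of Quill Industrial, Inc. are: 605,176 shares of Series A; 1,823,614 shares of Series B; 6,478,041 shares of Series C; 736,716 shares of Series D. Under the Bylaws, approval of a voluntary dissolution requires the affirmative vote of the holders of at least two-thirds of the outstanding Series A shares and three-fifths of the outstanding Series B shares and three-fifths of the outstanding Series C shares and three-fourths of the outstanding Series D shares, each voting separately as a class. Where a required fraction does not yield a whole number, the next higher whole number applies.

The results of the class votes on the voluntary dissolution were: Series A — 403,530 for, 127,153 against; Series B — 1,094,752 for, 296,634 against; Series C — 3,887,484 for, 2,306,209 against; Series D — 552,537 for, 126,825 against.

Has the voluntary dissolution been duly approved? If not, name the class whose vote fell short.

Approved — every class gave the required vote.

Series A: 2/3 of 605176 = 403450.67, rounded up to 403451; 403,451 required, 403,530 in favor — approved.
Series B: 3/5 of 1823614 = 1094168.40, rounded up to 1094169; 1,094,169 required, 1,094,752 in favor — approved.
Series C: 3/5 of 6478041 = 3886824.60, rounded up to 3886825; 3,886,825 required, 3,887,484 in favor — approved.
Series D: 3/4 of 736716 = 552537; 552,537 required, 552,537 in favor — approved.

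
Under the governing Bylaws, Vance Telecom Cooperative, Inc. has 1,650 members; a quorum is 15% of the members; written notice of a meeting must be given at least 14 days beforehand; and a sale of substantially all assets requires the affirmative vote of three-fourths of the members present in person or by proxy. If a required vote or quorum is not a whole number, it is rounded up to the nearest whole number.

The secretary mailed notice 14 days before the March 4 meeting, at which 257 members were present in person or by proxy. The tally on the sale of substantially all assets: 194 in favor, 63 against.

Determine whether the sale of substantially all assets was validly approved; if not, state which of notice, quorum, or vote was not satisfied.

Valid — all requirements satisfied.

Notice: 14 days given; 14 required. Satisfied.
Quorum: 15% of 1,650 = 247.50, rounded up to 248; 257 present. Satisfied.
Vote: requires three-fourths of those present (257); 3/4 of 257 = 192.75, rounded up to 193, so 193 needed; 194 in favor. Satisfied.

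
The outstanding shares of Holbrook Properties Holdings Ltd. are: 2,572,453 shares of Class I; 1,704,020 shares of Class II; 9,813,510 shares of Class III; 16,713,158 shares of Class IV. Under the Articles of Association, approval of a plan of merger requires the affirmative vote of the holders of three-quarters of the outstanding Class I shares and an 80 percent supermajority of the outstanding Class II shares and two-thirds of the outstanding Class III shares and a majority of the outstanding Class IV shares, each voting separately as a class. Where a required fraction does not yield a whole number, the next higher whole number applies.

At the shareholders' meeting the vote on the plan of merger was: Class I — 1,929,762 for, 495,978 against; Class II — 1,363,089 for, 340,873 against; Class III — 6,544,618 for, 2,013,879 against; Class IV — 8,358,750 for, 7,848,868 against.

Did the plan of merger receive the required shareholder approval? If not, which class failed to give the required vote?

Not approved — the Class II shares did not give the required vote.

Class I: 3/4 of 2572453 = 1929339.75, rounded up to 1929340; 1,929,340 required, 1,929,762 in favor — approved.
Class II: 4/5 of 1704020 = 1363216; 1,363,216 required, 1,363,089 in favor — not approved.
Class III: 2/3 of 9813510 = 6542340; 6,542,340 required, 6,544,618 in favor — approved.
Class IV: a majority of 16713158 is 8356580; 8,356,580 required, 8,358,750 in favor — approved.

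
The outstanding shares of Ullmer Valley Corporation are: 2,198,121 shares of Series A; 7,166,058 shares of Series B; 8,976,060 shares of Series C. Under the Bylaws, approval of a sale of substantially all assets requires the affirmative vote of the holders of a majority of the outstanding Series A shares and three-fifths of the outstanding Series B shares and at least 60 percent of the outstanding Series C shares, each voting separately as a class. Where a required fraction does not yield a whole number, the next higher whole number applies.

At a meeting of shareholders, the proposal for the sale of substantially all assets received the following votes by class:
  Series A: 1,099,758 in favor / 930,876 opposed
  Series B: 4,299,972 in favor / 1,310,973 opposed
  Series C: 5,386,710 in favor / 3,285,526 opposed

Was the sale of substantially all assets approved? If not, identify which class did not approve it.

Series A: a majority of 2198121 is 1099061; 1,099,061 required, 1,099,758 in favor — approved.
Series B: 3/5 of 7166058 = 4299634.80, rounded up to 4299635; 4,299,635 required, 4,299,972 in favor — approved.
Series C: 3/5 of 8976060 = 5385636; 5,385,636 required, 5,386,710 in favor — approved.

Approved — every class gave the required vote.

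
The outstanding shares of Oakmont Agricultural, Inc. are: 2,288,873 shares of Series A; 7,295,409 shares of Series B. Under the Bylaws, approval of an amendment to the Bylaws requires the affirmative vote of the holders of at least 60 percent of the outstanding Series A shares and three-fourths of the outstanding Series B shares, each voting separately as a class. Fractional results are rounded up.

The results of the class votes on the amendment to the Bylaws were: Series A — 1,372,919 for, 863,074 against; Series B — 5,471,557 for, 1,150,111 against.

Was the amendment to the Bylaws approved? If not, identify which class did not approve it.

Not approved — the Series A shares did not give the required vote.

Series A: 3/5 of 2288873 = 1373323.80, rounded up to 1373324; 1,373,324 required, 1,372,919 in favor — not approved.
Series B: 3/4 of 7295409 = 5471556.75, rounded up to 5471557; 5,471,557 required, 5,471,557 in favor — approved.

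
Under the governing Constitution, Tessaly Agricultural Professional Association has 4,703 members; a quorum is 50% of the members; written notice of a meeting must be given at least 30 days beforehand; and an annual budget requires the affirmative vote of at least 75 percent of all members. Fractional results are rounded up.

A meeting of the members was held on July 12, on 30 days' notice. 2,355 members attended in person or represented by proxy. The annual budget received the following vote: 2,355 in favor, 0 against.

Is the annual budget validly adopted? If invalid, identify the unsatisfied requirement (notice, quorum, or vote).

Notice: 30 days given; 30 required. Satisfied.
Quorum: 50% of 4,703 = 2,351.50, rounded up to 2,352; 2,355 present. Satisfied.
Vote: requires three-fourths of all members (4,703); 3/4 of 4703 = 3527.25, rounded up to 3528, so 3,528 needed; 2,355 in favor. Not satisfied.

Invalid — vote requirement not satisfied.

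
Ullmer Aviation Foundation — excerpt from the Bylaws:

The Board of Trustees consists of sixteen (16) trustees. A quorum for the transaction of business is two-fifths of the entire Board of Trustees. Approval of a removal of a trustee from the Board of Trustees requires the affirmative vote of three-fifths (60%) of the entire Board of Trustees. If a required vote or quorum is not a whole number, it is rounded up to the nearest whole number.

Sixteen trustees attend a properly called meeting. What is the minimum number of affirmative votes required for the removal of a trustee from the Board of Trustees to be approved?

10

The removal of a trustee from the Board of Trustees requires three-fifths of the entire Board of Trustees (16).
3/5 of 16 = 9.60, rounded up to 10.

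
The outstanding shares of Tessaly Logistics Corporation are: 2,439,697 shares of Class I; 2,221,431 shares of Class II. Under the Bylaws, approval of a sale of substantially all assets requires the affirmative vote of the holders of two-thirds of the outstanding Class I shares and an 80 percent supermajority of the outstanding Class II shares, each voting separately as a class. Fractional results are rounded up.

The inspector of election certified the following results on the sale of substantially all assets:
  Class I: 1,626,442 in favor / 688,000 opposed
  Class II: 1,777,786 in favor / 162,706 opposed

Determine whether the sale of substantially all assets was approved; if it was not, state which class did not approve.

Not approved — the Class I shares did not give the required vote.

Class I: 2/3 of 2439697 = 1626464.67, rounded up to 1626465; 1,626,465 required, 1,626,442 in favor — not approved.
Class II: 4/5 of 2221431 = 1777144.80, rounded up to 1777145; 1,777,145 required, 1,777,786 in favor — approved.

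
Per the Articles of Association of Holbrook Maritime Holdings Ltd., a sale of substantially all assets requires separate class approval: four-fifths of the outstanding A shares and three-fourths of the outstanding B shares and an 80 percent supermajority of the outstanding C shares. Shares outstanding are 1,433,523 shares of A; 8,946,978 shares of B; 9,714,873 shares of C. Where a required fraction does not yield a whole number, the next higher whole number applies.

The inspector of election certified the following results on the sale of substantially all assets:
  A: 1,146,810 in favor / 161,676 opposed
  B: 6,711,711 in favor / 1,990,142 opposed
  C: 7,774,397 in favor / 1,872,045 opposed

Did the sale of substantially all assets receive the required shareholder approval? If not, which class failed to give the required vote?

A: 4/5 of 1433523 = 1146818.40, rounded up to 1146819; 1,146,819 required, 1,146,810 in favor — not approved.
B: 3/4 of 8946978 = 6710233.50, rounded up to 6710234; 6,710,234 required, 6,711,711 in favor — approved.
C: 4/5 of 9714873 = 7771898.40, rounded up to 7771899; 7,771,899 required, 7,774,397 in favor — approved.

Not approved — the A shares did not give the required vote.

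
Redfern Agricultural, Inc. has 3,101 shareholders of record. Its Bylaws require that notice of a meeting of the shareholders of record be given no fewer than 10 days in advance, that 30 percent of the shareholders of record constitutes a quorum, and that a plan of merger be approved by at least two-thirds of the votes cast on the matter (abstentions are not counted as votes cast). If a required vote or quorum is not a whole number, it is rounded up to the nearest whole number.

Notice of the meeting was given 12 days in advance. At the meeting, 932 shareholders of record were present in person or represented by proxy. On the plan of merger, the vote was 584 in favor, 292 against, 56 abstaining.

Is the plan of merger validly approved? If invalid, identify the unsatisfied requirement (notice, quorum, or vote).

Valid — all requirements satisfied.

Notice: 12 days given; 10 required. Satisfied.
Quorum: 30% of 3,101 = 930.30, rounded up to 931; 932 present. Satisfied.
Vote: requires two-thirds of the votes cast (932 − 56 abstaining = 876); 2/3 of 876 = 584, so 584 needed; 584 in favor. Satisfied.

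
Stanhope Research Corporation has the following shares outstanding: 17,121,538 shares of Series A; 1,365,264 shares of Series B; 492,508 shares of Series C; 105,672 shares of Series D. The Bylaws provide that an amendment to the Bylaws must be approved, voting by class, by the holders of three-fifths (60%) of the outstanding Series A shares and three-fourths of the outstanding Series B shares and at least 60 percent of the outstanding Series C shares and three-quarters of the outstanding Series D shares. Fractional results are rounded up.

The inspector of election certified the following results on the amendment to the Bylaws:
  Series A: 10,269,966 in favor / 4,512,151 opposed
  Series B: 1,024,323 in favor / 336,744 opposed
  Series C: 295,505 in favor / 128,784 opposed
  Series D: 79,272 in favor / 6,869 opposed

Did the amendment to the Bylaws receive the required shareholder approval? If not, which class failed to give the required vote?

Not approved — the Series A shares did not give the required vote.

Series A: 3/5 of 17121538 = 10272922.80, rounded up to 10272923; 10,272,923 required, 10,269,966 in favor — not approved.
Series B: 3/4 of 1365264 = 1023948; 1,023,948 required, 1,024,323 in favor — approved.
Series C: 3/5 of 492508 = 295504.80, rounded up to 295505; 295,505 required, 295,505 in favor — approved.
Series D: 3/4 of 105672 = 79254; 79,254 required, 79,272 in favor — approved.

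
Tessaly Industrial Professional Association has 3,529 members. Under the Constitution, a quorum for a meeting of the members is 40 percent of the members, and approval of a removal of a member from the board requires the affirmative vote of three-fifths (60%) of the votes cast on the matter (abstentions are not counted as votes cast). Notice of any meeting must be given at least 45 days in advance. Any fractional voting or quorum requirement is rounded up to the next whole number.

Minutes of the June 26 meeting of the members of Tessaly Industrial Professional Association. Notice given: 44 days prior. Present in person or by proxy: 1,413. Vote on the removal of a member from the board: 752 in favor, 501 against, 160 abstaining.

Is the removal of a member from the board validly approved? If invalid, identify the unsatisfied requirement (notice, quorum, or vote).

Invalid — notice requirement not satisfied.

Notice: 44 days given; 45 required. Not satisfied.
Quorum: 40% of 3,529 = 1,411.60, rounded up to 1,412; 1,413 present. Satisfied.
Vote: requires three-fifths of the votes cast (1,413 − 160 abstaining = 1,253); 3/5 of 1253 = 751.80, rounded up to 752, so 752 needed; 752 in favor. Satisfied.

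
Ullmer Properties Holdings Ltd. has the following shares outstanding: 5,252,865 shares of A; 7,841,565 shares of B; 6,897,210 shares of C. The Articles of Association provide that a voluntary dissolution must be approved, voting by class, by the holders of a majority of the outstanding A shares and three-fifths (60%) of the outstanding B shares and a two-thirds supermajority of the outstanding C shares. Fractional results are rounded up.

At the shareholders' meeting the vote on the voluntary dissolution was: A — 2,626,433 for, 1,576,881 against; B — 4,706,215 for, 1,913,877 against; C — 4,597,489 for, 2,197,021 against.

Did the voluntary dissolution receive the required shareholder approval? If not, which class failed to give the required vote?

A: a majority of 5252865 is 2626433; 2,626,433 required, 2,626,433 in favor — approved.
B: 3/5 of 7841565 = 4704939; 4,704,939 required, 4,706,215 in favor — approved.
C: 2/3 of 6897210 = 4598140; 4,598,140 required, 4,597,489 in favor — not approved.

Not approved — the C shares did not give the required vote.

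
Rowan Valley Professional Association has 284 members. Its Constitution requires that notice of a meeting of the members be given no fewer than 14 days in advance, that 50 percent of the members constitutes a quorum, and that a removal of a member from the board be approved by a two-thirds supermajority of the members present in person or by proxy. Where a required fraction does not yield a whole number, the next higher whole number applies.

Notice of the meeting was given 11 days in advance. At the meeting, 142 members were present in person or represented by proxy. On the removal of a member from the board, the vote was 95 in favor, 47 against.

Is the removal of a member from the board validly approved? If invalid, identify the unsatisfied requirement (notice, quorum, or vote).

Invalid — notice requirement not satisfied.

Notice: 11 days given; 14 required. Not satisfied.
Quorum: 50% of 284 = 142; 142 present. Satisfied.
Vote: requires two-thirds of those present (142); 2/3 of 142 = 94.67, rounded up to 95, so 95 needed; 95 in favor. Satisfied.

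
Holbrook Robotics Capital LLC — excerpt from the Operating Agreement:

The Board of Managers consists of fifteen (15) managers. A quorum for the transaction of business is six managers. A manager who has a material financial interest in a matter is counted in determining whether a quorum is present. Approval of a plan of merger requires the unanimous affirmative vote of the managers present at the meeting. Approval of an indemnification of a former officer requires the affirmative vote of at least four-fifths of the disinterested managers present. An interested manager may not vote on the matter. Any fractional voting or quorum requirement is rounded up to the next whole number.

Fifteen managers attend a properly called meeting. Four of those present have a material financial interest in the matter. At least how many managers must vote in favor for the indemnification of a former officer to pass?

The indemnification of a former officer requires four-fifths of the disinterested managers present (15 − 4 = 11).
4/5 of 11 = 8.80, rounded up to 9.

9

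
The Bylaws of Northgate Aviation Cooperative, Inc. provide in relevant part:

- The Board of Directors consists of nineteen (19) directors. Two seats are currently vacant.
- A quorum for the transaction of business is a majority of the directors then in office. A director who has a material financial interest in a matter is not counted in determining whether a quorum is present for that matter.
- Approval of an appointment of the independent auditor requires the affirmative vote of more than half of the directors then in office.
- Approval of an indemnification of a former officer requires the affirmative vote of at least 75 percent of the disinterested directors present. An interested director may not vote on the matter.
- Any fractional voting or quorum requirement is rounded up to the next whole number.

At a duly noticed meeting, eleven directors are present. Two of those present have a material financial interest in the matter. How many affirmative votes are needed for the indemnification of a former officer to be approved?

7

The indemnification of a former officer requires three-fourths of the disinterested directors present (11 − 2 = 9).
3/4 of 9 = 6.75, rounded up to 7.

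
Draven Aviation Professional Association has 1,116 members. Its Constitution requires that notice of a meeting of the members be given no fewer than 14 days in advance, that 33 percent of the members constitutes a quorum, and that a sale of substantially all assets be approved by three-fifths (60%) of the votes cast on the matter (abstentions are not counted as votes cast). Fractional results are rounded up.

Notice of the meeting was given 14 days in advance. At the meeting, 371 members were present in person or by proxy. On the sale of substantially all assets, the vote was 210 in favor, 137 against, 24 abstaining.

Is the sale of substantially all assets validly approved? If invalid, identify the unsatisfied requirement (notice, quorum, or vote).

Notice: 14 days given; 14 required. Satisfied.
Quorum: 33% of 1,116 = 368.28, rounded up to 369; 371 present. Satisfied.
Vote: requires three-fifths of the votes cast (371 − 24 abstaining = 347); 3/5 of 347 = 208.20, rounded up to 209, so 209 needed; 210 in favor. Satisfied.

Valid — all requirements satisfied.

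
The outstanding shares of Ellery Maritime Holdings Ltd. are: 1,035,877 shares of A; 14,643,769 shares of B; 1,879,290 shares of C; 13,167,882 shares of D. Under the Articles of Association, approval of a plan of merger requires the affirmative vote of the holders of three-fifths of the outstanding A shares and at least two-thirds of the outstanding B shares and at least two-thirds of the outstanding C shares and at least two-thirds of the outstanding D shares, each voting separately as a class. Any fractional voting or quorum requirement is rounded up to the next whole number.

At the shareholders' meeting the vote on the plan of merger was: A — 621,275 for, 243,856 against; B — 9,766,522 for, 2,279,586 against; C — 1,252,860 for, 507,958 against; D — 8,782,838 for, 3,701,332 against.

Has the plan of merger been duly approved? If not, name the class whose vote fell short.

A: 3/5 of 1035877 = 621526.20, rounded up to 621527; 621,527 required, 621,275 in favor — not approved.
B: 2/3 of 14643769 = 9762512.67, rounded up to 9762513; 9,762,513 required, 9,766,522 in favor — approved.
C: 2/3 of 1879290 = 1252860; 1,252,860 required, 1,252,860 in favor — approved.
D: 2/3 of 13167882 = 8778588; 8,778,588 required, 8,782,838 in favor — approved.

Not approved — the A shares did not give the required vote.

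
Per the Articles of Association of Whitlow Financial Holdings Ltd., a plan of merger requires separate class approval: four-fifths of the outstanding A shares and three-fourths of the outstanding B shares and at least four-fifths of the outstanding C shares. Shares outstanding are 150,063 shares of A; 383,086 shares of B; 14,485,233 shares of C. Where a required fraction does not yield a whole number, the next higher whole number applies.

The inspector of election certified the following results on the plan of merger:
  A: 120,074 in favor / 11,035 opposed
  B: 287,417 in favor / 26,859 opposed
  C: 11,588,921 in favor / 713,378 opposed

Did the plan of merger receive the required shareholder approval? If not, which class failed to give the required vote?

A: 4/5 of 150063 = 120050.40, rounded up to 120051; 120,051 required, 120,074 in favor — approved.
B: 3/4 of 383086 = 287314.50, rounded up to 287315; 287,315 required, 287,417 in favor — approved.
C: 4/5 of 14485233 = 11588186.40, rounded up to 11588187; 11,588,187 required, 11,588,921 in favor — approved.

Approved — every class gave the required vote.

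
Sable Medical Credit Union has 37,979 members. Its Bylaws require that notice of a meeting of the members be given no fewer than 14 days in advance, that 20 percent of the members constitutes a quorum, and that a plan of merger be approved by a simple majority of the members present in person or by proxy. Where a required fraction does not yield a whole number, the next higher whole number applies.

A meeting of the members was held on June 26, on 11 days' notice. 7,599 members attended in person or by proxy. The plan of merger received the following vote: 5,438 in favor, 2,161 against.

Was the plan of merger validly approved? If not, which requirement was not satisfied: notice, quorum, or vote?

Invalid — notice requirement not satisfied.

Notice: 11 days given; 14 required. Not satisfied.
Quorum: 20% of 37,979 = 7,595.80, rounded up to 7,596; 7,599 present. Satisfied.
Vote: requires a majority of those present (7,599); a majority of 7599 is 3800, so 3,800 needed; 5,438 in favor. Satisfied.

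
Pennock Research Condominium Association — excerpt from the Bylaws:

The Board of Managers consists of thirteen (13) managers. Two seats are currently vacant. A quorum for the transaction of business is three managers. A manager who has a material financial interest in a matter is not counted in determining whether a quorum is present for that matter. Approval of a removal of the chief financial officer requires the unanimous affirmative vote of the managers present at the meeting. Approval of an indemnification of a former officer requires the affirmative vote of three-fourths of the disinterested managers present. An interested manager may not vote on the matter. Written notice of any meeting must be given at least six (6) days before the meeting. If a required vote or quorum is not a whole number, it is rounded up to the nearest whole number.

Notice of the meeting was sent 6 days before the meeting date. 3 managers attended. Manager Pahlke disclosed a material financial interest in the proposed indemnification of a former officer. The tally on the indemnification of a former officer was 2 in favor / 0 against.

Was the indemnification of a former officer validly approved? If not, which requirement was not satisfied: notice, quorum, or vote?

Invalid — quorum requirement not satisfied.

Notice: 6 days given; 6 required (6 ≥ 6). Satisfied.
Quorum: 3 present, but the 1 interested manager does not count, leaving 2. Quorum is 3. Not satisfied.
Vote: the indemnification of a former officer requires three-fourths of the disinterested managers present (3 − 1 = 2). 3/4 of 2 = 1.50, rounded up to 2, so 2 affirmative votes are needed; 2 voted in favor. Satisfied. (Moot — without a quorum no business can be validly transacted.)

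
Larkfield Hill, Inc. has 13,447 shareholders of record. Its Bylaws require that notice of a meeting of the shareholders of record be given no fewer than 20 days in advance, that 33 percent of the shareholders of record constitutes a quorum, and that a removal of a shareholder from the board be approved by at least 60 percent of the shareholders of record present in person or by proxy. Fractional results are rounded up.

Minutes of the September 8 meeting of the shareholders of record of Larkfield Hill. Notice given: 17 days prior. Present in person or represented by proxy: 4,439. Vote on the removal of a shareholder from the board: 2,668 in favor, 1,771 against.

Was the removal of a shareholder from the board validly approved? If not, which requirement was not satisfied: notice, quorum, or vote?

Invalid — notice requirement not satisfied.

Notice: 17 days given; 20 required. Not satisfied.
Quorum: 33% of 13,447 = 4,437.51, rounded up to 4,438; 4,439 present. Satisfied.
Vote: requires three-fifths of those present (4,439); 3/5 of 4439 = 2663.40, rounded up to 2664, so 2,664 needed; 2,668 in favor. Satisfied.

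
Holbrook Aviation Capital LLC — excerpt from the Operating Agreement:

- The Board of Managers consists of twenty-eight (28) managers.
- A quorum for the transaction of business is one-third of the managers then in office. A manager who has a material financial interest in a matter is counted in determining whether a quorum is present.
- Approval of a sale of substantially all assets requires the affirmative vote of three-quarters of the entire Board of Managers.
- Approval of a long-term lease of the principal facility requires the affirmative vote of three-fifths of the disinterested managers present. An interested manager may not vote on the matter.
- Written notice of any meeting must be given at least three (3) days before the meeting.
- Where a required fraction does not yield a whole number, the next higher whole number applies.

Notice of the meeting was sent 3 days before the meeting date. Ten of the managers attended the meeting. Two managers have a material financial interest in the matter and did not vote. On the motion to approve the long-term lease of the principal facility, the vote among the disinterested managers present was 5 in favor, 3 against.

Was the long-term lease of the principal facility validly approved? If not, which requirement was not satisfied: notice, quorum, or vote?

Valid — all requirements satisfied.

Notice: 3 days given; 3 required (3 ≥ 3). Satisfied.
Quorum: 10 present (interested managers count toward quorum); quorum is 10. Satisfied.
Vote: the long-term lease of the principal facility requires three-fifths of the disinterested managers present (10 − 2 = 8). 3/5 of 8 = 4.80, rounded up to 5, so 5 affirmative votes are needed; 5 voted in favor. Satisfied.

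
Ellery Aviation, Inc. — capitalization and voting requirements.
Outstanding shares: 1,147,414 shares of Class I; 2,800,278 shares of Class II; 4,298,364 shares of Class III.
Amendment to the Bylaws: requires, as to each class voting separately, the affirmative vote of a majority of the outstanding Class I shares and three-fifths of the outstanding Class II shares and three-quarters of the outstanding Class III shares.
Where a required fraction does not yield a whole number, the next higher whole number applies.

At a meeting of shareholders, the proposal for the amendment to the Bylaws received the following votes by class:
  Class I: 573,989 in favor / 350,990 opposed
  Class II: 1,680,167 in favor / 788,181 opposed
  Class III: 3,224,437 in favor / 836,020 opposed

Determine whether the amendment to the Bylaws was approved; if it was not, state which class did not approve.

Approved — every class gave the required vote.

Class I: a majority of 1147414 is 573708; 573,708 required, 573,989 in favor — approved.
Class II: 3/5 of 2800278 = 1680166.80, rounded up to 1680167; 1,680,167 required, 1,680,167 in favor — approved.
Class III: 3/4 of 4298364 = 3223773; 3,223,773 required, 3,224,437 in favor — approved.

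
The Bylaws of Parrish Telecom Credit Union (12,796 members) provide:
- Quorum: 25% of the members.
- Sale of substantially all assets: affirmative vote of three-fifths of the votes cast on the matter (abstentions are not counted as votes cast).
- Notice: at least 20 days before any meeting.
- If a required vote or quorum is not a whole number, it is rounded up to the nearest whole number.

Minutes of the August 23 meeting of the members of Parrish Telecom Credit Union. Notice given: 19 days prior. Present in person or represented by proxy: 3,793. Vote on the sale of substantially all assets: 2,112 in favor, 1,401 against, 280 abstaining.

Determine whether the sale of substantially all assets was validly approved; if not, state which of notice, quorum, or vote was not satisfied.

Notice: 19 days given; 20 required. Not satisfied.
Quorum: 25% of 12,796 = 3,199; 3,793 present. Satisfied.
Vote: requires three-fifths of the votes cast (3,793 − 280 abstaining = 3,513); 3/5 of 3513 = 2107.80, rounded up to 2108, so 2,108 needed; 2,112 in favor. Satisfied.

Invalid — notice requirement not satisfied.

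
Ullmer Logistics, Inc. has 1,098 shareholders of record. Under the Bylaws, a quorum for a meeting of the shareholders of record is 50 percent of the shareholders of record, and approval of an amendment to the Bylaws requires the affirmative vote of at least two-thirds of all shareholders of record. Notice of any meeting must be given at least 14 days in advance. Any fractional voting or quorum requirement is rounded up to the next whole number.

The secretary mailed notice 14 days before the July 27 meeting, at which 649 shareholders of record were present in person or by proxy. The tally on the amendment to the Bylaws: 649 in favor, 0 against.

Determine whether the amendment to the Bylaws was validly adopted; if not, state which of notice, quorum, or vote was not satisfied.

Invalid — vote requirement not satisfied.

Notice: 14 days given; 14 required. Satisfied.
Quorum: 50% of 1,098 = 549; 649 present. Satisfied.
Vote: requires two-thirds of all shareholders of record (1,098); 2/3 of 1098 = 732, so 732 needed; 649 in favor. Not satisfied.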